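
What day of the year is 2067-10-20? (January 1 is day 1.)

Days in months before October: 31 + 28 + 31 + 30 + 31 + 30 + 31 + 31 + 30 = 273.
Plus 20 days into October → day 293.

293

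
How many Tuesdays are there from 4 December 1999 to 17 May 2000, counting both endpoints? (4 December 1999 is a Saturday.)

24

4 December 1999 is a Saturday; the first Tuesday on or after it is 7 December 1999 (3 days later).
From 7 December 1999 to 17 May 2000: 24 + 31 + 29 + 31 + 30 + 17 = 162 days (rest of December, January, February, March, April, May).
162 ÷ 7 = 23 full weeks with remainder 1, so 23 more Tuesdays after the first → 24.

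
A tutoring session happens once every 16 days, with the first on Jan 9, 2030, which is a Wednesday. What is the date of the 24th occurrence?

Jan 12, 2031

The 24th occurrence is 23 intervals after the first: 23 × 16 = 368 days after Jan 9, 2030.
Jan has 31 days — 22 days to the end of Jan leaves 346.
Feb has 28 days (318 left).
Mar has 31 days (287 left).
Apr has 30 days (257 left).
May has 31 days (226 left).
Jun has 30 days (196 left).
Jul has 31 days (165 left).
Aug has 31 days (134 left).
Sep has 30 days (104 left).
Oct has 31 days (73 left).
Nov has 30 days (43 left).
Dec has 31 days (12 left).
12 days into Jan → Jan 12, 2031.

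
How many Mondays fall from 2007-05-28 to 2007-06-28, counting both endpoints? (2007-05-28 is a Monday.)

2007-05-28 is a Monday; the first Monday on or after it is 2007-05-28.
From 2007-05-28 to 2007-06-28: 3 + 28 = 31 days (rest of May, June).
31 ÷ 7 = 4 full weeks with remainder 3, so 4 more Mondays after the first → 5.

5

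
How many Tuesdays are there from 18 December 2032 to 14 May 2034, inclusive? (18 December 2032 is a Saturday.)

18 December 2032 is a Saturday; the first Tuesday on or after it is 21 December 2032 (3 days later).
From 21 December 2032 to 14 May 2034: 10 + 365 + 134 = 509 days (rest of 2032, 2033, to 14 May 2034 in 2034).
509 ÷ 7 = 72 full weeks with remainder 5, so 72 more Tuesdays after the first → 73.

73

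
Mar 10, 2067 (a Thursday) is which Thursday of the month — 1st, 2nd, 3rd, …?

2nd

Day 10 falls in week ⌈10/7⌉ of the month.
Days 1–7 hold the 1st Thursday, 8–14 the 2nd, 15–21 the 3rd, 22–28 the 4th, 29–31 the 5th.
10 is in the range for the 2nd.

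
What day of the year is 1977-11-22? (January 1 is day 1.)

Days in months before November: 31 + 28 + 31 + 30 + 31 + 30 + 31 + 31 + 30 + 31 = 304.
Plus 22 days into November → day 326.

326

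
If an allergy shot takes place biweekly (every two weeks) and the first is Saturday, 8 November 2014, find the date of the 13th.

The 13th occurrence is 12 intervals after the first: 12 × 14 = 168 days after 8 November 2014.
November has 30 days — 22 days to the end of November leaves 146.
December has 31 days (115 left).
January has 31 days (84 left).
February has 28 days (56 left).
March has 31 days (25 left).
25 days into April → 25 April 2015.

25 April 2015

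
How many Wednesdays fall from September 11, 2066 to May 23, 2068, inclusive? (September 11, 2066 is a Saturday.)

89

September 11, 2066 is a Saturday; the first Wednesday on or after it is September 15, 2066 (4 days later).
From September 15, 2066 to May 23, 2068: 107 + 365 + 144 = 616 days (rest of 2066, 2067, to May 23, 2068 in 2068).
616 ÷ 7 = 88 full weeks with remainder 0, so 88 more Wednesdays after the first → 89.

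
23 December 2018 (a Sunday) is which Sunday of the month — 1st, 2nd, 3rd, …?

4th

Day 23 falls in week ⌈23/7⌉ of the month.
Days 1–7 hold the 1st Sunday, 8–14 the 2nd, 15–21 the 3rd, 22–28 the 4th, 29–31 the 5th.
23 is in the range for the 4th.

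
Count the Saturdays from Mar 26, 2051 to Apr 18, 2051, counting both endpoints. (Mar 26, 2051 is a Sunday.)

Mar 26, 2051 is a Sunday; the first Saturday on or after it is Apr 1, 2051 (6 days later).
From Apr 1, 2051 to Apr 18, 2051 is 18 − 1 = 17 days.
17 ÷ 7 = 2 full weeks with remainder 3, so 2 more Saturdays after the first → 3.

3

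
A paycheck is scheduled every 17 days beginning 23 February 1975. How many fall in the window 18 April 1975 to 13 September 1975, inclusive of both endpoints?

Occurrences land 17·i days after 23 February 1975 for i = 0, 1, 2, …
18 April 1975 is 54 days after the start; 54 ÷ 17 = 3 remainder 3; since the remainder is 3, round up to i = 4. First occurrence in the window: #5 on 2 May 1975 (4×17 = 68 days in).
13 September 1975 is 202 days after the start; 202 ÷ 17 = 11 remainder 15. Last occurrence in the window: #12 on 29 August 1975.
Occurrences #5 through #12: 8 in total.

8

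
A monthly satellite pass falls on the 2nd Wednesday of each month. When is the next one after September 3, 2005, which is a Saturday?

September 2005 starts on a Thursday; its first Wednesday is the 7th, so the 2nd Wednesday is the 14th — September 14, 2005.
September 14, 2005 is after September 3, 2005, so that is the next one.

September 14, 2005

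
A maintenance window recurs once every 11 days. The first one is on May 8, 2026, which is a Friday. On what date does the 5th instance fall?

The 5th occurrence is 4 intervals after the first: 4 × 11 = 44 days after May 8, 2026.
May has 31 days — 23 days to the end of May leaves 21.
21 days into Jun → Jun 21, 2026.

Jun 21, 2026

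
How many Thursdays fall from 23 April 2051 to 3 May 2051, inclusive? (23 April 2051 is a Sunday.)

23 April 2051 is a Sunday; the first Thursday on or after it is 27 April 2051 (4 days later).
From 27 April 2051 to 3 May 2051: 3 + 3 = 6 days (rest of April, May).
6 ÷ 7 = 0 full weeks with remainder 6, so 0 more Thursdays after the first → 1.

1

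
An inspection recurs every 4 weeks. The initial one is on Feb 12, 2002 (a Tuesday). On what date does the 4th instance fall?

The 4th occurrence is 3 intervals after the first: 3 × 28 = 84 days after Feb 12, 2002.
Feb has 28 days — 16 days to the end of Feb leaves 68.
Mar has 31 days (37 left).
Apr has 30 days (7 left).
7 days into May → May 7, 2002.

May 7, 2002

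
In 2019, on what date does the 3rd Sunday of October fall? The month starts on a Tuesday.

October 2019 begins on a Tuesday, so the first Sunday is October 6 (5 days later).
The 3rd Sunday is 2 weeks later: 6 + 14 = 20.

October 20, 2019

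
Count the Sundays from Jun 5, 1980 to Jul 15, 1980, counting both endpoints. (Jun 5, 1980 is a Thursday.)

Jun 5, 1980 is a Thursday; the first Sunday on or after it is Jun 8, 1980 (3 days later).
From Jun 8, 1980 to Jul 15, 1980: 22 + 15 = 37 days (rest of Jun, Jul).
37 ÷ 7 = 5 full weeks with remainder 2, so 5 more Sundays after the first → 6.

6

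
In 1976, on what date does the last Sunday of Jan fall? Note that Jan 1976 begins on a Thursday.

Jan 1976 begins on a Thursday, so the first Sunday is Jan 4 (3 days later).
Jan 1976 has 31 days. Adding weeks: 4, 11, 18, 25 — the last one ≤ 31 is the 25th.

Jan 25, 1976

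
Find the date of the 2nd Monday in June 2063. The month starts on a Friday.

2063-06-11

June 2063 begins on a Friday, so the first Monday is June 4 (3 days later).
The 2nd Monday is 1 weeks later: 4 + 7 = 11.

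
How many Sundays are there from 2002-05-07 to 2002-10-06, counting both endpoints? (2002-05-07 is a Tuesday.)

2002-05-07 is a Tuesday; the first Sunday on or after it is 2002-05-12 (5 days later).
From 2002-05-12 to 2002-10-06: 19 + 30 + 31 + 31 + 30 + 6 = 147 days (rest of May, June, July, August, September, October).
147 ÷ 7 = 21 full weeks with remainder 0, so 21 more Sundays after the first → 22.

22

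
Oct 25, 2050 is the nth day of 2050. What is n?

Days in months before Oct: 31 + 28 + 31 + 30 + 31 + 30 + 31 + 31 + 30 = 273.
Plus 25 days into Oct → day 298.

298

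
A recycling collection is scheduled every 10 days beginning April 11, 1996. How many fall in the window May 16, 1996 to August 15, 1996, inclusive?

9

Occurrences land 10·i days after April 11, 1996 for i = 0, 1, 2, …
May 16, 1996 is 35 days after the start; 35 ÷ 10 = 3 remainder 5; since the remainder is 5, round up to i = 4. First occurrence in the window: #5 on May 21, 1996 (4×10 = 40 days in).
August 15, 1996 is 126 days after the start; 126 ÷ 10 = 12 remainder 6. Last occurrence in the window: #13 on August 9, 1996.
Occurrences #5 through #13: 9 in total.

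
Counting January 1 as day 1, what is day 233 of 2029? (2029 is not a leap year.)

January has 31 days (233 − 31 = 202 remain).
February has 28 days (202 − 28 = 174 remain).
March has 31 days (174 − 31 = 143 remain).
April has 30 days (143 − 30 = 113 remain).
May has 31 days (113 − 31 = 82 remain).
June has 30 days (82 − 30 = 52 remain).
July has 31 days (52 − 31 = 21 remain).
21 into August → August 21.

August 21, 2029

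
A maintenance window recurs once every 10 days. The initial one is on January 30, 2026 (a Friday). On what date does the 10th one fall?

April 30, 2026

The 10th occurrence is 9 intervals after the first: 9 × 10 = 90 days after January 30, 2026.
January has 31 days — 1 day to the end of January leaves 89.
February has 28 days (61 left).
March has 31 days (30 left).
30 days into April → April 30, 2026.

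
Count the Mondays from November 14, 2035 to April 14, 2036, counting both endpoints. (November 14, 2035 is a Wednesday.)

22

November 14, 2035 is a Wednesday; the first Monday on or after it is November 19, 2035 (5 days later).
From November 19, 2035 to April 14, 2036: 11 + 31 + 31 + 29 + 31 + 14 = 147 days (rest of November, December, January, February, March, April).
147 ÷ 7 = 21 full weeks with remainder 0, so 21 more Mondays after the first → 22.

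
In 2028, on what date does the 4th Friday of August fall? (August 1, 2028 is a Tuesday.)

August 2028 begins on a Tuesday, so the first Friday is August 4 (3 days later).
The 4th Friday is 3 weeks later: 4 + 21 = 25.

August 25, 2028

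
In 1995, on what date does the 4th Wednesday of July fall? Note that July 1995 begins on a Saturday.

July 1995 begins on a Saturday, so the first Wednesday is July 5 (4 days later).
The 4th Wednesday is 3 weeks later: 5 + 21 = 26.

July 26, 1995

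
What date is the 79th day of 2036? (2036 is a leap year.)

19 March 2036

January has 31 days (79 − 31 = 48 remain).
February has 29 days (48 − 29 = 19 remain).
19 into March → March 19.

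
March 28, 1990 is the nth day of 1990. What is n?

87

Days in months before March: 31 + 28 = 59.
Plus 28 days into March → day 87.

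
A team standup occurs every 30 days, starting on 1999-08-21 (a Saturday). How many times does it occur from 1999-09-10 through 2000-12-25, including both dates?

Occurrences land 30·i days after 1999-08-21 for i = 0, 1, 2, …
1999-09-10 is 20 days after the start; 20 ÷ 30 = 0 remainder 20; since the remainder is 20, round up to i = 1. First occurrence in the window: #2 on 1999-09-20 (1×30 = 30 days in).
2000-12-25 is 492 days after the start; 492 ÷ 30 = 16 remainder 12. Last occurrence in the window: #17 on 2000-12-13.
Occurrences #2 through #17: 16 in total.

16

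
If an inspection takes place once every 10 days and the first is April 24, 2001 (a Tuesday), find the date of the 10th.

July 23, 2001

The 10th occurrence is 9 intervals after the first: 9 × 10 = 90 days after April 24, 2001.
April has 30 days — 6 days to the end of April leaves 84.
May has 31 days (53 left).
June has 30 days (23 left).
23 days into July → July 23, 2001.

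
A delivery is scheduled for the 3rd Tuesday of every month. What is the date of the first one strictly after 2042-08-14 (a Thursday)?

2042-08-19

August 2042 starts on a Friday; its first Tuesday is the 5th, so the 3rd Tuesday is the 19th — 2042-08-19.
2042-08-19 is after 2042-08-14, so that is the next one.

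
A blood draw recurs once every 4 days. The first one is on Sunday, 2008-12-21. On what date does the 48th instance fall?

2009-06-27

The 48th occurrence is 47 intervals after the first: 47 × 4 = 188 days after 2008-12-21.
December has 31 days — 10 days to the end of December leaves 178.
January has 31 days (147 left).
February has 28 days (119 left).
March has 31 days (88 left).
April has 30 days (58 left).
May has 31 days (27 left).
27 days into June → 2009-06-27.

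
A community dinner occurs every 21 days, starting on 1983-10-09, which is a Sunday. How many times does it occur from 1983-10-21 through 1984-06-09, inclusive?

11

Occurrences land 21·i days after 1983-10-09 for i = 0, 1, 2, …
1983-10-21 is 12 days after the start; 12 ÷ 21 = 0 remainder 12; since the remainder is 12, round up to i = 1. First occurrence in the window: #2 on 1983-10-30 (1×21 = 21 days in).
1984-06-09 is 244 days after the start; 244 ÷ 21 = 11 remainder 13. Last occurrence in the window: #12 on 1984-05-27.
Occurrences #2 through #12: 11 in total.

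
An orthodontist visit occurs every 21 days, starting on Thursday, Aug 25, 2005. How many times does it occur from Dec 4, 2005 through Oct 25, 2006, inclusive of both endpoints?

16

Occurrences land 21·i days after Aug 25, 2005 for i = 0, 1, 2, …
Dec 4, 2005 is 101 days after the start; 101 ÷ 21 = 4 remainder 17; since the remainder is 17, round up to i = 5. First occurrence in the window: #6 on Dec 8, 2005 (5×21 = 105 days in).
Oct 25, 2006 is 426 days after the start; 426 ÷ 21 = 20 remainder 6. Last occurrence in the window: #21 on Oct 19, 2006.
Occurrences #6 through #21: 16 in total.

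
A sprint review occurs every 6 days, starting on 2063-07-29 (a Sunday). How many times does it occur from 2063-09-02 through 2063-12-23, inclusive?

19

Occurrences land 6·i days after 2063-07-29 for i = 0, 1, 2, …
2063-09-02 is 35 days after the start; 35 ÷ 6 = 5 remainder 5; since the remainder is 5, round up to i = 6. First occurrence in the window: #7 on 2063-09-03 (6×6 = 36 days in).
2063-12-23 is 147 days after the start; 147 ÷ 6 = 24 remainder 3. Last occurrence in the window: #25 on 2063-12-20.
Occurrences #7 through #25: 19 in total.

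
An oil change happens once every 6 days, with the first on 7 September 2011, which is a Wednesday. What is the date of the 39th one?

The 39th occurrence is 38 intervals after the first: 38 × 6 = 228 days after 7 September 2011.
September has 30 days — 23 days to the end of September leaves 205.
October has 31 days (174 left).
November has 30 days (144 left).
December has 31 days (113 left).
January has 31 days (82 left).
February has 29 days (53 left).
March has 31 days (22 left).
22 days into April → 22 April 2012.

22 April 2012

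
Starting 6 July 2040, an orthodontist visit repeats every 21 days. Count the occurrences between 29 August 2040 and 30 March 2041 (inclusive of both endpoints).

10

Occurrences land 21·i days after 6 July 2040 for i = 0, 1, 2, …
29 August 2040 is 54 days after the start; 54 ÷ 21 = 2 remainder 12; since the remainder is 12, round up to i = 3. First occurrence in the window: #4 on 7 September 2040 (3×21 = 63 days in).
30 March 2041 is 267 days after the start; 267 ÷ 21 = 12 remainder 15. Last occurrence in the window: #13 on 15 March 2041.
Occurrences #4 through #13: 10 in total.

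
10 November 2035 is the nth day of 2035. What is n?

Days in months before November: 31 + 28 + 31 + 30 + 31 + 30 + 31 + 31 + 30 + 31 = 304.
Plus 10 days into November → day 314.

314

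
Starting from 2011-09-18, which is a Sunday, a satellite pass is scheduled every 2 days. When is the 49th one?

2011-12-23

The 49th occurrence is 48 intervals after the first: 48 × 2 = 96 days after 2011-09-18.
September has 30 days — 12 days to the end of September leaves 84.
October has 31 days (53 left).
November has 30 days (23 left).
23 days into December → 2011-12-23.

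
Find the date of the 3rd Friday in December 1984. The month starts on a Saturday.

December 1984 begins on a Saturday, so the first Friday is December 7 (6 days later).
The 3rd Friday is 2 weeks later: 7 + 14 = 21.

December 21, 1984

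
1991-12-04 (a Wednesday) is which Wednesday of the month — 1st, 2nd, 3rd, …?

Day 4 falls in week ⌈4/7⌉ of the month.
Days 1–7 hold the 1st Wednesday, 8–14 the 2nd, 15–21 the 3rd, 22–28 the 4th, 29–31 the 5th.
4 is in the range for the 1st.

1st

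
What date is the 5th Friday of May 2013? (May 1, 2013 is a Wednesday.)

May 2013 begins on a Wednesday, so the first Friday is May 3 (2 days later).
The 5th Friday is 4 weeks later: 3 + 28 = 31.

May 31, 2013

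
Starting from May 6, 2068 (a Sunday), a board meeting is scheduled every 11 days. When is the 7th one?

The 7th occurrence is 6 intervals after the first: 6 × 11 = 66 days after May 6, 2068.
May has 31 days — 25 days to the end of May leaves 41.
Jun has 30 days (11 left).
11 days into Jul → Jul 11, 2068.

Jul 11, 2068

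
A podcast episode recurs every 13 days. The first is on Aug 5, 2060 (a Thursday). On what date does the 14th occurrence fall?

Jan 21, 2061

The 14th occurrence is 13 intervals after the first: 13 × 13 = 169 days after Aug 5, 2060.
Aug has 31 days — 26 days to the end of Aug leaves 143.
Sep has 30 days (113 left).
Oct has 31 days (82 left).
Nov has 30 days (52 left).
Dec has 31 days (21 left).
21 days into Jan → Jan 21, 2061.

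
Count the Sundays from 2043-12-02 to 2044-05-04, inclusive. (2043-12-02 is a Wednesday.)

22

2043-12-02 is a Wednesday; the first Sunday on or after it is 2043-12-06 (4 days later).
From 2043-12-06 to 2044-05-04: 25 + 31 + 29 + 31 + 30 + 4 = 150 days (rest of December, January, February, March, April, May).
150 ÷ 7 = 21 full weeks with remainder 3, so 21 more Sundays after the first → 22.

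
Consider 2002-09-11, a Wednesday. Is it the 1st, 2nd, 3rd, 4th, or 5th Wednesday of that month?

2nd

Day 11 falls in week ⌈11/7⌉ of the month.
Days 1–7 hold the 1st Wednesday, 8–14 the 2nd, 15–21 the 3rd, 22–28 the 4th, 29–31 the 5th.
11 is in the range for the 2nd.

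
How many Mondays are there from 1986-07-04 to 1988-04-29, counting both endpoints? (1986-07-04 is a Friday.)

95

1986-07-04 is a Friday; the first Monday on or after it is 1986-07-07 (3 days later).
From 1986-07-07 to 1988-04-29: 177 + 365 + 120 = 662 days (rest of 1986, 1987, to 1988-04-29 in 1988).
662 ÷ 7 = 94 full weeks with remainder 4, so 94 more Mondays after the first → 95.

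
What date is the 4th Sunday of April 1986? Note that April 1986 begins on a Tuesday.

27 April 1986

April 1986 begins on a Tuesday, so the first Sunday is April 6 (5 days later).
The 4th Sunday is 3 weeks later: 6 + 21 = 27.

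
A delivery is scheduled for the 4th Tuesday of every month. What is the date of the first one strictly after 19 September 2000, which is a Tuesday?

September 2000 starts on a Friday; its first Tuesday is the 5th, so the 4th Tuesday is the 26th — 26 September 2000.
26 September 2000 is after 19 September 2000, so that is the next one.

26 September 2000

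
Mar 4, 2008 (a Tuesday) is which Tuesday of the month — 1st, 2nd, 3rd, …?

Day 4 falls in week ⌈4/7⌉ of the month.
Days 1–7 hold the 1st Tuesday, 8–14 the 2nd, 15–21 the 3rd, 22–28 the 4th, 29–31 the 5th.
4 is in the range for the 1st.

1st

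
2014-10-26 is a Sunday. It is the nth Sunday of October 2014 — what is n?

4th

Day 26 falls in week ⌈26/7⌉ of the month.
Days 1–7 hold the 1st Sunday, 8–14 the 2nd, 15–21 the 3rd, 22–28 the 4th, 29–31 the 5th.
26 is in the range for the 4th.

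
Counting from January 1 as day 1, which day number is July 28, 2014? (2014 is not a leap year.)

209

Days in months before July: 31 + 28 + 31 + 30 + 31 + 30 = 181.
Plus 28 days into July → day 209.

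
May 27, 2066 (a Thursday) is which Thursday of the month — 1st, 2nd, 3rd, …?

Day 27 falls in week ⌈27/7⌉ of the month.
Days 1–7 hold the 1st Thursday, 8–14 the 2nd, 15–21 the 3rd, 22–28 the 4th, 29–31 the 5th.
27 is in the range for the 4th.

4th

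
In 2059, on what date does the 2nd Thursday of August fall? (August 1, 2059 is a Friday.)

August 2059 begins on a Friday, so the first Thursday is August 7 (6 days later).
The 2nd Thursday is 1 weeks later: 7 + 7 = 14.

14 August 2059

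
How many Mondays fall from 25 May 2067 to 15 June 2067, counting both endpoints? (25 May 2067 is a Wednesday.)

3

25 May 2067 is a Wednesday; the first Monday on or after it is 30 May 2067 (5 days later).
From 30 May 2067 to 15 June 2067: 1 + 15 = 16 days (rest of May, June).
16 ÷ 7 = 2 full weeks with remainder 2, so 2 more Mondays after the first → 3.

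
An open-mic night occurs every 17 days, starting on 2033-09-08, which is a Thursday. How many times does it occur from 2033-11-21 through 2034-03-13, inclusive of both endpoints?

Occurrences land 17·i days after 2033-09-08 for i = 0, 1, 2, …
2033-11-21 is 74 days after the start; 74 ÷ 17 = 4 remainder 6; since the remainder is 6, round up to i = 5. First occurrence in the window: #6 on 2033-12-02 (5×17 = 85 days in).
2034-03-13 is 186 days after the start; 186 ÷ 17 = 10 remainder 16. Last occurrence in the window: #11 on 2034-02-25.
Occurrences #6 through #11: 6 in total.

6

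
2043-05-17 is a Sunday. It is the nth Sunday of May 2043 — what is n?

3rd

Day 17 falls in week ⌈17/7⌉ of the month.
Days 1–7 hold the 1st Sunday, 8–14 the 2nd, 15–21 the 3rd, 22–28 the 4th, 29–31 the 5th.
17 is in the range for the 3rd.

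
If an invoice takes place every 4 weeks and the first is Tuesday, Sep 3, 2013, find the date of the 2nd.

Oct 1, 2013

The 2nd occurrence is 1 interval after the first: 1 × 28 = 28 days after Sep 3, 2013.
Sep has 30 days — 27 days to the end of Sep leaves 1.
1 day into Oct → Oct 1, 2013.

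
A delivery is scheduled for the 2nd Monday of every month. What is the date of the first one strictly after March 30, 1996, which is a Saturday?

April 8, 1996

March 1996 starts on a Friday; its first Monday is the 4th, so the 2nd Monday is the 11th — March 11, 1996.
That is not after March 30, 1996, so look at April 1996.
April 1996 starts on a Monday; its first Monday is the 1st, so the 2nd Monday is the 8th — April 8, 1996.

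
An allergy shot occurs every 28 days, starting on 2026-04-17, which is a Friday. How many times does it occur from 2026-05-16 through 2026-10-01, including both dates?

Occurrences land 28·i days after 2026-04-17 for i = 0, 1, 2, …
2026-05-16 is 29 days after the start; 29 ÷ 28 = 1 remainder 1; since the remainder is 1, round up to i = 2. First occurrence in the window: #3 on 2026-06-12 (2×28 = 56 days in).
2026-10-01 is 167 days after the start; 167 ÷ 28 = 5 remainder 27. Last occurrence in the window: #6 on 2026-09-04.
Occurrences #3 through #6: 4 in total.

4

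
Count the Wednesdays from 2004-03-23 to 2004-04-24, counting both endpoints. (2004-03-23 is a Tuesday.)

2004-03-23 is a Tuesday; the first Wednesday on or after it is 2004-03-24 (1 day later).
From 2004-03-24 to 2004-04-24: 7 + 24 = 31 days (rest of March, April).
31 ÷ 7 = 4 full weeks with remainder 3, so 4 more Wednesdays after the first → 5.

5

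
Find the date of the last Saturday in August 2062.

August 2062 begins on a Tuesday, so the first Saturday is August 5 (4 days later).
August 2062 has 31 days. Adding weeks: 5, 12, 19, 26 — the last one ≤ 31 is the 26th.

26 August 2062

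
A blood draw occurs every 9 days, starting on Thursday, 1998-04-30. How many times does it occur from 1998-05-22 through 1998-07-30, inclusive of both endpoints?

8

Occurrences land 9·i days after 1998-04-30 for i = 0, 1, 2, …
1998-05-22 is 22 days after the start; 22 ÷ 9 = 2 remainder 4; since the remainder is 4, round up to i = 3. First occurrence in the window: #4 on 1998-05-27 (3×9 = 27 days in).
1998-07-30 is 91 days after the start; 91 ÷ 9 = 10 remainder 1. Last occurrence in the window: #11 on 1998-07-29.
Occurrences #4 through #11: 8 in total.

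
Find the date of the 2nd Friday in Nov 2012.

Nov 2012 begins on a Thursday, so the first Friday is Nov 2 (1 day later).
The 2nd Friday is 1 weeks later: 2 + 7 = 9.

Nov 9, 2012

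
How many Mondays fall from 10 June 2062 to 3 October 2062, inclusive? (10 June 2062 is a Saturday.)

17

10 June 2062 is a Saturday; the first Monday on or after it is 12 June 2062 (2 days later).
From 12 June 2062 to 3 October 2062: 18 + 31 + 31 + 30 + 3 = 113 days (rest of June, July, August, September, October).
113 ÷ 7 = 16 full weeks with remainder 1, so 16 more Mondays after the first → 17.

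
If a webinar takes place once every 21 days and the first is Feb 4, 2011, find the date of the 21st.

Mar 30, 2012

The 21st occurrence is 20 intervals after the first: 20 × 21 = 420 days after Feb 4, 2011.
Feb has 28 days — 24 days to the end of Feb leaves 396.
Mar has 31 days (365 left).
Apr has 30 days (335 left).
May has 31 days (304 left).
Jun has 30 days (274 left).
Jul has 31 days (243 left).
Aug has 31 days (212 left).
Sep has 30 days (182 left).
Oct has 31 days (151 left).
Nov has 30 days (121 left).
Dec has 31 days (90 left).
Jan has 31 days (59 left).
Feb has 29 days (30 left).
30 days into Mar → Mar 30, 2012.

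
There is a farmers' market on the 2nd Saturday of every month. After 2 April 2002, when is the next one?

April 2002 starts on a Monday; its first Saturday is the 6th, so the 2nd Saturday is the 13th — 13 April 2002.
13 April 2002 is after 2 April 2002, so that is the next one.

13 April 2002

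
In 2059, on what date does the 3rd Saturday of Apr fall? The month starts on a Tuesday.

Apr 19, 2059

Apr 2059 begins on a Tuesday, so the first Saturday is Apr 5 (4 days later).
The 3rd Saturday is 2 weeks later: 5 + 14 = 19.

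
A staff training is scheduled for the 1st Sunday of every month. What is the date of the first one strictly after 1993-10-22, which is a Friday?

October 1993 starts on a Friday, so its 1st Sunday is 1993-10-03 (2 days in).
That is not after 1993-10-22, so look at November 1993.
November 1993 starts on a Monday, so its 1st Sunday is 1993-11-07 (6 days in).

1993-11-07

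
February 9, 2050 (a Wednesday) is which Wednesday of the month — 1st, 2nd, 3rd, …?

2nd

Day 9 falls in week ⌈9/7⌉ of the month.
Days 1–7 hold the 1st Wednesday, 8–14 the 2nd, 15–21 the 3rd, 22–28 the 4th, 29–31 the 5th.
9 is in the range for the 2nd.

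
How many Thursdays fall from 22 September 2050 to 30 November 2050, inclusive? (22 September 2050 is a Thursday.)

22 September 2050 is a Thursday; the first Thursday on or after it is 22 September 2050.
From 22 September 2050 to 30 November 2050: 8 + 31 + 30 = 69 days (rest of September, October, November).
69 ÷ 7 = 9 full weeks with remainder 6, so 9 more Thursdays after the first → 10.

10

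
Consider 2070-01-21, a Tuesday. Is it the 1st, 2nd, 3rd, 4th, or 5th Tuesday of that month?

Day 21 falls in week ⌈21/7⌉ of the month.
Days 1–7 hold the 1st Tuesday, 8–14 the 2nd, 15–21 the 3rd, 22–28 the 4th, 29–31 the 5th.
21 is in the range for the 3rd.

3rd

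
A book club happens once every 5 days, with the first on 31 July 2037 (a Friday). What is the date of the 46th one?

The 46th occurrence is 45 intervals after the first: 45 × 5 = 225 days after 31 July 2037.
July has 31 days — 0 days to the end of July leaves 225.
August has 31 days (194 left).
September has 30 days (164 left).
October has 31 days (133 left).
November has 30 days (103 left).
December has 31 days (72 left).
January has 31 days (41 left).
February has 28 days (13 left).
13 days into March → 13 March 2038.

13 March 2038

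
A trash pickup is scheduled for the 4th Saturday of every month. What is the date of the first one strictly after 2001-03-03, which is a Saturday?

March 2001 starts on a Thursday; its first Saturday is the 3rd, so the 4th Saturday is the 24th — 2001-03-24.
2001-03-24 is after 2001-03-03, so that is the next one.

2001-03-24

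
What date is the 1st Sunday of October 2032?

October 3, 2032

The first Sunday of October 2032 is October 3.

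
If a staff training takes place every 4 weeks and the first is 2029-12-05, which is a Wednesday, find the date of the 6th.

The 6th occurrence is 5 intervals after the first: 5 × 28 = 140 days after 2029-12-05.
December has 31 days — 26 days to the end of December leaves 114.
January has 31 days (83 left).
February has 28 days (55 left).
March has 31 days (24 left).
24 days into April → 2030-04-24.

2030-04-24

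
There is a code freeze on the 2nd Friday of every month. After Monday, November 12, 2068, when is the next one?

December 14, 2068

November 2068 starts on a Thursday; its first Friday is the 2nd, so the 2nd Friday is the 9th — November 9, 2068.
That is not after November 12, 2068, so look at December 2068.
December 2068 starts on a Saturday; its first Friday is the 7th, so the 2nd Friday is the 14th — December 14, 2068.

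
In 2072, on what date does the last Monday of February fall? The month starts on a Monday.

February 29, 2072

February 2072 begins on a Monday, so the first Monday is February 1.
February 2072 has 29 days. Adding weeks: 1, 8, 15, 22, 29 — the last one ≤ 29 is the 29th.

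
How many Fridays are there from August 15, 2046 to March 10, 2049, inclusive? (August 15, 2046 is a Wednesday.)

August 15, 2046 is a Wednesday; the first Friday on or after it is August 17, 2046 (2 days later).
From August 17, 2046 to March 10, 2049: 136 + 365 + 366 + 69 = 936 days (rest of 2046, 2047, 2048, to March 10, 2049 in 2049).
936 ÷ 7 = 133 full weeks with remainder 5, so 133 more Fridays after the first → 134.

134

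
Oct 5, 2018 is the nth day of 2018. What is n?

278

Days in months before Oct: 31 + 28 + 31 + 30 + 31 + 30 + 31 + 31 + 30 = 273.
Plus 5 days into Oct → day 278.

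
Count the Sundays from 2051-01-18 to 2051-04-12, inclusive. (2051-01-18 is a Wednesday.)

12

2051-01-18 is a Wednesday; the first Sunday on or after it is 2051-01-22 (4 days later).
From 2051-01-22 to 2051-04-12: 9 + 28 + 31 + 12 = 80 days (rest of January, February, March, April).
80 ÷ 7 = 11 full weeks with remainder 3, so 11 more Sundays after the first → 12.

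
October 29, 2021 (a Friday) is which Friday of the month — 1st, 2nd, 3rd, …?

Day 29 falls in week ⌈29/7⌉ of the month.
Days 1–7 hold the 1st Friday, 8–14 the 2nd, 15–21 the 3rd, 22–28 the 4th, 29–31 the 5th.
29 is in the range for the 5th.

5th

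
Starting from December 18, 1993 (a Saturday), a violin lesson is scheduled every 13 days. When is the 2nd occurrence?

The 2nd occurrence is 1 interval after the first: 1 × 13 = 13 days after December 18, 1993.
13 days later is December 31, 1993.

December 31, 1993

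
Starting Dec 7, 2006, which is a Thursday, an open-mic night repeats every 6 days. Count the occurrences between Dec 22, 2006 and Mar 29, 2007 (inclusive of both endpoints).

Occurrences land 6·i days after Dec 7, 2006 for i = 0, 1, 2, …
Dec 22, 2006 is 15 days after the start; 15 ÷ 6 = 2 remainder 3; since the remainder is 3, round up to i = 3. First occurrence in the window: #4 on Dec 25, 2006 (3×6 = 18 days in).
Mar 29, 2007 is 112 days after the start; 112 ÷ 6 = 18 remainder 4. Last occurrence in the window: #19 on Mar 25, 2007.
Occurrences #4 through #19: 16 in total.

16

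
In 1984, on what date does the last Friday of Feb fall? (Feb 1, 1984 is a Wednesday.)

Feb 1984 begins on a Wednesday, so the first Friday is Feb 3 (2 days later).
Feb 1984 has 29 days. Adding weeks: 3, 10, 17, 24 — the last one ≤ 29 is the 24th.

Feb 24, 1984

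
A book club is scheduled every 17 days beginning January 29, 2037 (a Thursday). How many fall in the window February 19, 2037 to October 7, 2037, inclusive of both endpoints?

Occurrences land 17·i days after January 29, 2037 for i = 0, 1, 2, …
February 19, 2037 is 21 days after the start; 21 ÷ 17 = 1 remainder 4; since the remainder is 4, round up to i = 2. First occurrence in the window: #3 on March 4, 2037 (2×17 = 34 days in).
October 7, 2037 is 251 days after the start; 251 ÷ 17 = 14 remainder 13. Last occurrence in the window: #15 on September 24, 2037.
Occurrences #3 through #15: 13 in total.

13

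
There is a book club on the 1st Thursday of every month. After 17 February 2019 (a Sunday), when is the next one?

7 March 2019

February 2019 starts on a Friday, so its 1st Thursday is 7 February 2019 (6 days in).
That is not after 17 February 2019, so look at March 2019.
March 2019 starts on a Friday, so its 1st Thursday is 7 March 2019 (6 days in).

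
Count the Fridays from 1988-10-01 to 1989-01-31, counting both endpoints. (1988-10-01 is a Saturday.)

17

1988-10-01 is a Saturday; the first Friday on or after it is 1988-10-07 (6 days later).
From 1988-10-07 to 1989-01-31: 24 + 30 + 31 + 31 = 116 days (rest of October, November, December, January).
116 ÷ 7 = 16 full weeks with remainder 4, so 16 more Fridays after the first → 17.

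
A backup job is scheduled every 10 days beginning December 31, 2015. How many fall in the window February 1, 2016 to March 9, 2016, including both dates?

Occurrences land 10·i days after December 31, 2015 for i = 0, 1, 2, …
February 1, 2016 is 32 days after the start; 32 ÷ 10 = 3 remainder 2; since the remainder is 2, round up to i = 4. First occurrence in the window: #5 on February 9, 2016 (4×10 = 40 days in).
March 9, 2016 is 69 days after the start; 69 ÷ 10 = 6 remainder 9. Last occurrence in the window: #7 on February 29, 2016.
Occurrences #5 through #7: 3 in total.

3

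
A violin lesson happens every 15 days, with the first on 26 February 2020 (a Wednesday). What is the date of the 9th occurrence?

25 June 2020

The 9th occurrence is 8 intervals after the first: 8 × 15 = 120 days after 26 February 2020.
February has 29 days — 3 days to the end of February leaves 117.
March has 31 days (86 left).
April has 30 days (56 left).
May has 31 days (25 left).
25 days into June → 25 June 2020.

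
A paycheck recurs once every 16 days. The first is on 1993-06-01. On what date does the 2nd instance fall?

1993-06-17

The 2nd occurrence is 1 interval after the first: 1 × 16 = 16 days after 1993-06-01.
16 days later is 1993-06-17.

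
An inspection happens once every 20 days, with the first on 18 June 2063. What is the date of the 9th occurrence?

25 November 2063

The 9th occurrence is 8 intervals after the first: 8 × 20 = 160 days after 18 June 2063.
June has 30 days — 12 days to the end of June leaves 148.
July has 31 days (117 left).
August has 31 days (86 left).
September has 30 days (56 left).
October has 31 days (25 left).
25 days into November → 25 November 2063.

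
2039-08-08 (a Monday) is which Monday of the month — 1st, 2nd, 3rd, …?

2nd

Day 8 falls in week ⌈8/7⌉ of the month.
Days 1–7 hold the 1st Monday, 8–14 the 2nd, 15–21 the 3rd, 22–28 the 4th, 29–31 the 5th.
8 is in the range for the 2nd.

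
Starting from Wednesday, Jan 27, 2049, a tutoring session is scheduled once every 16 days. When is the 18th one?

Oct 26, 2049

The 18th occurrence is 17 intervals after the first: 17 × 16 = 272 days after Jan 27, 2049.
Jan has 31 days — 4 days to the end of Jan leaves 268.
Feb has 28 days (240 left).
Mar has 31 days (209 left).
Apr has 30 days (179 left).
May has 31 days (148 left).
Jun has 30 days (118 left).
Jul has 31 days (87 left).
Aug has 31 days (56 left).
Sep has 30 days (26 left).
26 days into Oct → Oct 26, 2049.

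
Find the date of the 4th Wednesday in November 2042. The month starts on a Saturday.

November 26, 2042

November 2042 begins on a Saturday, so the first Wednesday is November 5 (4 days later).
The 4th Wednesday is 3 weeks later: 5 + 21 = 26.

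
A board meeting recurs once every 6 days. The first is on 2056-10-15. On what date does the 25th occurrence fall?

The 25th occurrence is 24 intervals after the first: 24 × 6 = 144 days after 2056-10-15.
October has 31 days — 16 days to the end of October leaves 128.
November has 30 days (98 left).
December has 31 days (67 left).
January has 31 days (36 left).
February has 28 days (8 left).
8 days into March → 2057-03-08.

2057-03-08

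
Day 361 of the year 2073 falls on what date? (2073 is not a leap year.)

January has 31 days (361 − 31 = 330 remain).
February has 28 days (330 − 28 = 302 remain).
March has 31 days (302 − 31 = 271 remain).
April has 30 days (271 − 30 = 241 remain).
May has 31 days (241 − 31 = 210 remain).
June has 30 days (210 − 30 = 180 remain).
July has 31 days (180 − 31 = 149 remain).
August has 31 days (149 − 31 = 118 remain).
September has 30 days (118 − 30 = 88 remain).
October has 31 days (88 − 31 = 57 remain).
November has 30 days (57 − 30 = 27 remain).
27 into December → December 27.

27 December 2073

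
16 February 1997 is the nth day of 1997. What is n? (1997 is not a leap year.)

47

Days in months before February: 31 = 31.
Plus 16 days into February → day 47.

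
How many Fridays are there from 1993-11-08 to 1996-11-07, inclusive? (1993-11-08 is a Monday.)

1993-11-08 is a Monday; the first Friday on or after it is 1993-11-12 (4 days later).
From 1993-11-12 to 1996-11-07: 49 + 365 + 365 + 312 = 1091 days (rest of 1993, 1994, 1995, to 1996-11-07 in 1996).
1091 ÷ 7 = 155 full weeks with remainder 6, so 155 more Fridays after the first → 156.

156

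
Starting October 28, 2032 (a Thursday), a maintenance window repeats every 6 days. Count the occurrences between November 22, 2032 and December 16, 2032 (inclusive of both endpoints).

4

Occurrences land 6·i days after October 28, 2032 for i = 0, 1, 2, …
November 22, 2032 is 25 days after the start; 25 ÷ 6 = 4 remainder 1; since the remainder is 1, round up to i = 5. First occurrence in the window: #6 on November 27, 2032 (5×6 = 30 days in).
December 16, 2032 is 49 days after the start; 49 ÷ 6 = 8 remainder 1. Last occurrence in the window: #9 on December 15, 2032.
Occurrences #6 through #9: 4 in total.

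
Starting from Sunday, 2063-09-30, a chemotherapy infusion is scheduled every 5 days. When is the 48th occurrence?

2064-05-22

The 48th occurrence is 47 intervals after the first: 47 × 5 = 235 days after 2063-09-30.
September has 30 days — 0 days to the end of September leaves 235.
October has 31 days (204 left).
November has 30 days (174 left).
December has 31 days (143 left).
January has 31 days (112 left).
February has 29 days (83 left).
March has 31 days (52 left).
April has 30 days (22 left).
22 days into May → 2064-05-22.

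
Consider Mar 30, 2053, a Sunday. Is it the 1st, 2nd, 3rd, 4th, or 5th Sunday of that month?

5th

Day 30 falls in week ⌈30/7⌉ of the month.
Days 1–7 hold the 1st Sunday, 8–14 the 2nd, 15–21 the 3rd, 22–28 the 4th, 29–31 the 5th.
30 is in the range for the 5th.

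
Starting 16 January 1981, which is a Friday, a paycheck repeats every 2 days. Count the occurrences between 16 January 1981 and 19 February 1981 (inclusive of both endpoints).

18

Occurrences land 2·i days after 16 January 1981 for i = 0, 1, 2, …
The window opens on the start date, so the first occurrence inside is #1 on 16 January 1981.
19 February 1981 is 34 days after the start; 34 ÷ 2 = 17 remainder 0. Last occurrence in the window: #18 on 19 February 1981.
Occurrences #1 through #18: 18 in total.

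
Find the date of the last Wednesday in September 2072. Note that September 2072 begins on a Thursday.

September 2072 begins on a Thursday, so the first Wednesday is September 7 (6 days later).
September 2072 has 30 days. Adding weeks: 7, 14, 21, 28 — the last one ≤ 30 is the 28th.

September 28, 2072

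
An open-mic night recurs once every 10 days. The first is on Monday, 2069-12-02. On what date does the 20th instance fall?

2070-06-10

The 20th occurrence is 19 intervals after the first: 19 × 10 = 190 days after 2069-12-02.
December has 31 days — 29 days to the end of December leaves 161.
January has 31 days (130 left).
February has 28 days (102 left).
March has 31 days (71 left).
April has 30 days (41 left).
May has 31 days (10 left).
10 days into June → 2070-06-10.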